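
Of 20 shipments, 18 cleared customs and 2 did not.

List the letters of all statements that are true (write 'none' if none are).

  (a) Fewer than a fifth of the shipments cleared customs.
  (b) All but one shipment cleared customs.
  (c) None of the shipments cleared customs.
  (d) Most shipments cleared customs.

(d)

|A| = 20, |A ∩ B| = 18, |A ∖ B| = 2.
(a) |A ∩ B| / |A| < 1/5: fails.
(b) |A ∖ B| = 1: fails.
(c) A ∩ B = ∅ (|A ∩ B| = 0): fails.
(d) |A ∩ B| > |A ∖ B|: holds.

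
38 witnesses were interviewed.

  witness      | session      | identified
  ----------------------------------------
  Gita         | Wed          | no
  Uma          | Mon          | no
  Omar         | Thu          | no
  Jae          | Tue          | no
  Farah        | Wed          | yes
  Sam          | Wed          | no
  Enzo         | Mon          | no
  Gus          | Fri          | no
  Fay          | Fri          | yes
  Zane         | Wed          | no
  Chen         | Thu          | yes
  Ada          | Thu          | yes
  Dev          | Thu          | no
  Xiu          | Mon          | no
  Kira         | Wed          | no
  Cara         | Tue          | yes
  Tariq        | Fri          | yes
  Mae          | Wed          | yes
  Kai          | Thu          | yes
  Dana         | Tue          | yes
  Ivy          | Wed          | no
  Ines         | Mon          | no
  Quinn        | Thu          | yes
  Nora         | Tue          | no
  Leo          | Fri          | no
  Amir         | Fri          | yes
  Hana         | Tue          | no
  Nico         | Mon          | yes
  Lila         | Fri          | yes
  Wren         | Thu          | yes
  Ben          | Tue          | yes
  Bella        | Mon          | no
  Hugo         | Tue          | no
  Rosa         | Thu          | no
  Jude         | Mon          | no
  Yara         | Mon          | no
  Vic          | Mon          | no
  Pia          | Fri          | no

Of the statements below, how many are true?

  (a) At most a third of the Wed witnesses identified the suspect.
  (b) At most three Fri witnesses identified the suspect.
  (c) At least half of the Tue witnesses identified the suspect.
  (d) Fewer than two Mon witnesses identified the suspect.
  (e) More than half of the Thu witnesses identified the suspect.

(a) Wed: |A| = 7, |A ∩ B| = 2; needs |A ∩ B| / |A| ≤ 1/3 — true.
(b) Fri: |A| = 7, |A ∩ B| = 4; needs |A ∩ B| ≤ 3 — false.
(c) Tue: |A| = 7, |A ∩ B| = 3; needs |A ∩ B| ≥ |A ∖ B| — false.
(d) Mon: |A| = 9, |A ∩ B| = 1; needs |A ∩ B| < 2 — true.
(e) Thu: |A| = 8, |A ∩ B| = 5; needs |A ∩ B| > |A ∖ B| — true.

3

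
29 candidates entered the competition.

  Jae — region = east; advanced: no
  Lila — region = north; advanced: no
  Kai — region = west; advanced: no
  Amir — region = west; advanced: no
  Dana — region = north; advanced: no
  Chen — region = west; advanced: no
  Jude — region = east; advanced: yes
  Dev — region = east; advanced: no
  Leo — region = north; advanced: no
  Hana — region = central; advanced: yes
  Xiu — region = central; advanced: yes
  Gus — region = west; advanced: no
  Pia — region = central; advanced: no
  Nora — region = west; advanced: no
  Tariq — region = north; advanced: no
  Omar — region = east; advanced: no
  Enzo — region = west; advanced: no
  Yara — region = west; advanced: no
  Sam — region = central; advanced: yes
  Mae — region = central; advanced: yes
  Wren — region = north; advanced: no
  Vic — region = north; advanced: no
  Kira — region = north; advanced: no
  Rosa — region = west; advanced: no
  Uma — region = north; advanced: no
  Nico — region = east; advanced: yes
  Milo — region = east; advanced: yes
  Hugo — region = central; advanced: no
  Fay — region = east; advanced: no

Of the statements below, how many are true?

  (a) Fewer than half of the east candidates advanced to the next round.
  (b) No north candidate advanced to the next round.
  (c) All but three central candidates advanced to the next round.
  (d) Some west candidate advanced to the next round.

(a) east: |A| = 7, |A ∩ B| = 3; needs |A ∩ B| < |A ∖ B| — true.
(b) north: |A| = 8, |A ∩ B| = 0; needs A ∩ B = ∅ (|A ∩ B| = 0) — true.
(c) central: |A| = 6, |A ∩ B| = 4; needs |A ∖ B| = 3 — false.
(d) west: |A| = 8, |A ∩ B| = 0; needs A ∩ B ≠ ∅ (|A ∩ B| ≥ 1) — false.

2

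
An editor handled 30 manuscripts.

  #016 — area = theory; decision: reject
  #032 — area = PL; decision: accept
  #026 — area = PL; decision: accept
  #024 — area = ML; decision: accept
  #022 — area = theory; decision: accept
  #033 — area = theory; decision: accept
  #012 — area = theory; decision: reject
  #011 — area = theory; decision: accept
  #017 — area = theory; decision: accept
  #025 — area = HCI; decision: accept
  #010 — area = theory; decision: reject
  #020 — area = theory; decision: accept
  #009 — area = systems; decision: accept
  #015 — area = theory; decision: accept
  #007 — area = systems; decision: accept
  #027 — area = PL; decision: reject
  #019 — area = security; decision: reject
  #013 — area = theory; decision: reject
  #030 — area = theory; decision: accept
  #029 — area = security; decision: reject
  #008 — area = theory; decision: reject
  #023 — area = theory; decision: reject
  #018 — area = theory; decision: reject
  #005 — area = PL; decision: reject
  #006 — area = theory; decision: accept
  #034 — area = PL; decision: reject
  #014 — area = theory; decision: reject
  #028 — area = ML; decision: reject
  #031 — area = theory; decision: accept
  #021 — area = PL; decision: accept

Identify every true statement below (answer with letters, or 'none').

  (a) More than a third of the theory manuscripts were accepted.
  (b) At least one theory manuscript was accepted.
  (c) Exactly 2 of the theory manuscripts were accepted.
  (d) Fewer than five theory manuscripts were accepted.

(a), (b)

|A| = 17, |A ∩ B| = 9, |A ∖ B| = 8.
(a) |A ∩ B| / |A| > 1/3: holds.
(b) A ∩ B ≠ ∅ (|A ∩ B| ≥ 1): holds.
(c) |A ∩ B| = 2: fails.
(d) |A ∩ B| < 5: fails.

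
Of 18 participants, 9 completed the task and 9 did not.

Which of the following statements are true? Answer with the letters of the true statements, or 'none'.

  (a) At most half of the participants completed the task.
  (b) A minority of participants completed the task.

(a)

|A| = 18, |A ∩ B| = 9, |A ∖ B| = 9.
(a) |A ∩ B| ≤ |A ∖ B|: holds.
(b) |A ∩ B| < |A ∖ B|: fails.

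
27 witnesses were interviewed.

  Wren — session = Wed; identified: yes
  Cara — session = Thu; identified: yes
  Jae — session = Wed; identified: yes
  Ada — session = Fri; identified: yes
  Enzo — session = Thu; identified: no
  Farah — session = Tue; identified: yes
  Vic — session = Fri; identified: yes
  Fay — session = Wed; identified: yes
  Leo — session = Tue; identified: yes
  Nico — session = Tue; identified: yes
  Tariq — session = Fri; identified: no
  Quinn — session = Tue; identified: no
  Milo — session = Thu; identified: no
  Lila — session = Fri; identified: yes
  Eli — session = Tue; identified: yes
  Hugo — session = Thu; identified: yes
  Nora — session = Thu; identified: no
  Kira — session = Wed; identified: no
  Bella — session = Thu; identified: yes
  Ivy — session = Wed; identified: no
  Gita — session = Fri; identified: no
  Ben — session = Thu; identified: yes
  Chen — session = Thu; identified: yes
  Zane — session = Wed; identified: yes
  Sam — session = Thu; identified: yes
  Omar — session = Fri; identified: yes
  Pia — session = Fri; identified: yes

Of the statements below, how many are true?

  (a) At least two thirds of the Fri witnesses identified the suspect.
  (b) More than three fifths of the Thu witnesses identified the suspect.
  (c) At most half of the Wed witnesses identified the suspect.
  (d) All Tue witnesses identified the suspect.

2

(a) Fri: |A| = 7, |A ∩ B| = 5; needs |A ∩ B| / |A| ≥ 2/3 — true.
(b) Thu: |A| = 9, |A ∩ B| = 6; needs |A ∩ B| / |A| > 3/5 — true.
(c) Wed: |A| = 6, |A ∩ B| = 4; needs |A ∩ B| ≤ |A ∖ B| — false.
(d) Tue: |A| = 5, |A ∩ B| = 4; needs A ⊆ B, i.e. every element of A is in B (|A ∖ B| = 0) — false.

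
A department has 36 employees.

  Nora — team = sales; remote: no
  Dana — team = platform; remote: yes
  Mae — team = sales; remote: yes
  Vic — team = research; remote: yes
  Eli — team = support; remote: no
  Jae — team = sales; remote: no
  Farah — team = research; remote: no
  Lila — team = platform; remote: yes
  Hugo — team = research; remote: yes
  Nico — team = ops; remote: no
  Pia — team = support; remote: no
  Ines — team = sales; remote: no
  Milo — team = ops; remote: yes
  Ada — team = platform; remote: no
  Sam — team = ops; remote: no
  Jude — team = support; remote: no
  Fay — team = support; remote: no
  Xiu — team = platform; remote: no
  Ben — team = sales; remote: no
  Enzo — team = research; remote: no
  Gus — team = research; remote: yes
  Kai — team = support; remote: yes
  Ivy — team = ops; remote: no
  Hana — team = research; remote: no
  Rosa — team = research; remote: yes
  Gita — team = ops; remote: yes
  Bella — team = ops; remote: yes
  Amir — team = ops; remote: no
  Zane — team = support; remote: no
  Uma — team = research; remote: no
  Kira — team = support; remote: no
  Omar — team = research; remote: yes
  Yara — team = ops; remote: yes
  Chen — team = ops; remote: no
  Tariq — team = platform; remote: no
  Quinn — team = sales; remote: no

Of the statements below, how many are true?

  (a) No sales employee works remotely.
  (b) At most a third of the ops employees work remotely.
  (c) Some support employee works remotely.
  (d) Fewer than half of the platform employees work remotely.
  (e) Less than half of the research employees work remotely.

2

(a) sales: |A| = 6, |A ∩ B| = 1; needs A ∩ B = ∅ (|A ∩ B| = 0) — false.
(b) ops: |A| = 9, |A ∩ B| = 4; needs |A ∩ B| / |A| ≤ 1/3 — false.
(c) support: |A| = 7, |A ∩ B| = 1; needs A ∩ B ≠ ∅ (|A ∩ B| ≥ 1) — true.
(d) platform: |A| = 5, |A ∩ B| = 2; needs |A ∩ B| < |A ∖ B| — true.
(e) research: |A| = 9, |A ∩ B| = 5; needs |A ∩ B| < |A ∖ B| — false.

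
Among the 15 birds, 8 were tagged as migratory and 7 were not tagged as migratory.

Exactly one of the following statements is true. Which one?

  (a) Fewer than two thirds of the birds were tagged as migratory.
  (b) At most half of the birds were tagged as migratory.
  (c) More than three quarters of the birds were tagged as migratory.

(a)

|A| = 15, |A ∩ B| = 8, |A ∖ B| = 7.
(a) requires |A ∩ B| / |A| < 2/3: true.
(b) requires |A ∩ B| ≤ |A ∖ B|: false.
(c) requires |A ∩ B| / |A| > 3/4: false.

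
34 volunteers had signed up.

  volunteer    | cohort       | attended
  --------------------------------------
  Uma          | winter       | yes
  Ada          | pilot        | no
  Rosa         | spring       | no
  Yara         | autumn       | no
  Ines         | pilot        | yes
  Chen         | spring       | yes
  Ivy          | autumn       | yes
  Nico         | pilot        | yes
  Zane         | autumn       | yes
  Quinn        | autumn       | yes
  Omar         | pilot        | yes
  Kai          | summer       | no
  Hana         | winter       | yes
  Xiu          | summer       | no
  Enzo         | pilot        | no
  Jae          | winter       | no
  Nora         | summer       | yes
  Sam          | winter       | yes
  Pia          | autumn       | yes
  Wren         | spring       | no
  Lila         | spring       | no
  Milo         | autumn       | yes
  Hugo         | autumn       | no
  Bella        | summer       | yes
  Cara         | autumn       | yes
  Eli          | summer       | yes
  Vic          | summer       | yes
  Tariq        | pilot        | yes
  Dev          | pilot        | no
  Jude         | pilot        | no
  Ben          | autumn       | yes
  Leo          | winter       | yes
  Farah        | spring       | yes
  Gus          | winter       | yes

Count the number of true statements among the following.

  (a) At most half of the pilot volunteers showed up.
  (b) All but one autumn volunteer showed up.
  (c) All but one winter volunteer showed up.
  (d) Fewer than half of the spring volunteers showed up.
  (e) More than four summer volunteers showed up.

(a) pilot: |A| = 8, |A ∩ B| = 4; needs |A ∩ B| ≤ |A ∖ B| — true.
(b) autumn: |A| = 9, |A ∩ B| = 7; needs |A ∖ B| = 1 — false.
(c) winter: |A| = 6, |A ∩ B| = 5; needs |A ∖ B| = 1 — true.
(d) spring: |A| = 5, |A ∩ B| = 2; needs |A ∩ B| < |A ∖ B| — true.
(e) summer: |A| = 6, |A ∩ B| = 4; needs |A ∩ B| > 4 — false.

3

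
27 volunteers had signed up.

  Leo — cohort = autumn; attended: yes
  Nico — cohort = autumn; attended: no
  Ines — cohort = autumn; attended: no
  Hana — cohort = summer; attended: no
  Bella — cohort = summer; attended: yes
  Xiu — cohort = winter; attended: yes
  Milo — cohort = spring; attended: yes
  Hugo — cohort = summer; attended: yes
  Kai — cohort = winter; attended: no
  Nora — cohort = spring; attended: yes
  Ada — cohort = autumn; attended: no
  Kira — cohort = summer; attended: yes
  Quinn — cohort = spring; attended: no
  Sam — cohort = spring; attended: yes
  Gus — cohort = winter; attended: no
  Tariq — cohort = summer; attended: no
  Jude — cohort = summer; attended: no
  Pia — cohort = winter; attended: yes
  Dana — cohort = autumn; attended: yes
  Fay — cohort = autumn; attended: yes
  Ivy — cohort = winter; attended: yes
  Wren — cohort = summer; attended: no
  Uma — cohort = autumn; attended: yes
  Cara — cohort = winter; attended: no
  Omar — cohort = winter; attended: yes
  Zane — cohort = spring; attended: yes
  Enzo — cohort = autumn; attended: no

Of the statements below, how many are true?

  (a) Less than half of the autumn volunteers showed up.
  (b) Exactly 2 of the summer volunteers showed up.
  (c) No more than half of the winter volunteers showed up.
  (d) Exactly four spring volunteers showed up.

(a) autumn: |A| = 8, |A ∩ B| = 4; needs |A ∩ B| < |A ∖ B| — false.
(b) summer: |A| = 7, |A ∩ B| = 3; needs |A ∩ B| = 2 — false.
(c) winter: |A| = 7, |A ∩ B| = 4; needs |A ∩ B| ≤ |A ∖ B| — false.
(d) spring: |A| = 5, |A ∩ B| = 4; needs |A ∩ B| = 4 — true.

1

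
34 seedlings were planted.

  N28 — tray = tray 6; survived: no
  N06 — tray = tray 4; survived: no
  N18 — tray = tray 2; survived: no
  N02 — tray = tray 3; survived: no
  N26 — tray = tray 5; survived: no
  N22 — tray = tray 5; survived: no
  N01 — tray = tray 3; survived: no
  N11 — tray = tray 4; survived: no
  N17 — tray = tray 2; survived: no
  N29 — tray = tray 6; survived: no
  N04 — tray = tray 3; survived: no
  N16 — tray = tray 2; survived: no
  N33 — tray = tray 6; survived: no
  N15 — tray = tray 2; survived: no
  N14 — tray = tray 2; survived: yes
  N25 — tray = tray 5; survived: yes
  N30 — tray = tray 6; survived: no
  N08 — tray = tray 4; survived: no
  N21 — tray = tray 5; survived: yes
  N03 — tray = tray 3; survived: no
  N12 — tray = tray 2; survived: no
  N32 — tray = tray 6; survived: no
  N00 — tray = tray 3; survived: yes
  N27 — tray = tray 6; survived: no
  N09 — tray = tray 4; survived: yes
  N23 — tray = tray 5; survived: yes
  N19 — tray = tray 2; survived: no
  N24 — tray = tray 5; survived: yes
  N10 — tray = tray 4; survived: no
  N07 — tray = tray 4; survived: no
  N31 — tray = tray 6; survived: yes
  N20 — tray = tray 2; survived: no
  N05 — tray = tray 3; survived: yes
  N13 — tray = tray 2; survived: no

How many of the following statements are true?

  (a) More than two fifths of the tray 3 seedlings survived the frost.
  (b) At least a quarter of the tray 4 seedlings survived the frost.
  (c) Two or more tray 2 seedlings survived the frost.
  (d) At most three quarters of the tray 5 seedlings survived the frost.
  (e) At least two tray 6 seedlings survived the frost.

1

(a) tray 3: |A| = 6, |A ∩ B| = 2; needs |A ∩ B| / |A| > 2/5 — false.
(b) tray 4: |A| = 6, |A ∩ B| = 1; needs |A ∩ B| / |A| ≥ 1/4 — false.
(c) tray 2: |A| = 9, |A ∩ B| = 1; needs |A ∩ B| ≥ 2 — false.
(d) tray 5: |A| = 6, |A ∩ B| = 4; needs |A ∩ B| / |A| ≤ 3/4 — true.
(e) tray 6: |A| = 7, |A ∩ B| = 1; needs |A ∩ B| ≥ 2 — false.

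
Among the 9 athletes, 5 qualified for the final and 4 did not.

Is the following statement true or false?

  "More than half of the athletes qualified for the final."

True

Truth condition: |A ∩ B| > |A ∖ B|.
|A| = 9, |A ∩ B| = 5, |A ∖ B| = 4.
5 > 4, so the statement is true.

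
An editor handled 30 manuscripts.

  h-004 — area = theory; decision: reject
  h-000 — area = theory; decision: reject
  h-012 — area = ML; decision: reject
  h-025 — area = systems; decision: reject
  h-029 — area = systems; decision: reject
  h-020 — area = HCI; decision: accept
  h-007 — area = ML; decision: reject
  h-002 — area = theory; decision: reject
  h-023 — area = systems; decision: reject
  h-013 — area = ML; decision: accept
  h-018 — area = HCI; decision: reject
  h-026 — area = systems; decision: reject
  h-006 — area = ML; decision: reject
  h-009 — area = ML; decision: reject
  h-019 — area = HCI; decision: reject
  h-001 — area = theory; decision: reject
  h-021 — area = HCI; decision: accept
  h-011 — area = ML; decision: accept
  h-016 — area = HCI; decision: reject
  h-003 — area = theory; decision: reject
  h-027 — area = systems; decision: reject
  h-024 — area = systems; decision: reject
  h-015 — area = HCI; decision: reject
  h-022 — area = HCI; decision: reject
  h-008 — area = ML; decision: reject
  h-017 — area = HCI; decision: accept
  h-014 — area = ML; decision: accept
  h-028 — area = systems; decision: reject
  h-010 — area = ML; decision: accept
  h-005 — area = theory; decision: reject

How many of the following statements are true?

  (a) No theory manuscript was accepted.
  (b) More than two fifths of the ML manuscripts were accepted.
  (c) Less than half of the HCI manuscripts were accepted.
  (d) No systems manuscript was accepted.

4

(a) theory: |A| = 6, |A ∩ B| = 0; needs A ∩ B = ∅ (|A ∩ B| = 0) — true.
(b) ML: |A| = 9, |A ∩ B| = 4; needs |A ∩ B| / |A| > 2/5 — true.
(c) HCI: |A| = 8, |A ∩ B| = 3; needs |A ∩ B| < |A ∖ B| — true.
(d) systems: |A| = 7, |A ∩ B| = 0; needs A ∩ B = ∅ (|A ∩ B| = 0) — true.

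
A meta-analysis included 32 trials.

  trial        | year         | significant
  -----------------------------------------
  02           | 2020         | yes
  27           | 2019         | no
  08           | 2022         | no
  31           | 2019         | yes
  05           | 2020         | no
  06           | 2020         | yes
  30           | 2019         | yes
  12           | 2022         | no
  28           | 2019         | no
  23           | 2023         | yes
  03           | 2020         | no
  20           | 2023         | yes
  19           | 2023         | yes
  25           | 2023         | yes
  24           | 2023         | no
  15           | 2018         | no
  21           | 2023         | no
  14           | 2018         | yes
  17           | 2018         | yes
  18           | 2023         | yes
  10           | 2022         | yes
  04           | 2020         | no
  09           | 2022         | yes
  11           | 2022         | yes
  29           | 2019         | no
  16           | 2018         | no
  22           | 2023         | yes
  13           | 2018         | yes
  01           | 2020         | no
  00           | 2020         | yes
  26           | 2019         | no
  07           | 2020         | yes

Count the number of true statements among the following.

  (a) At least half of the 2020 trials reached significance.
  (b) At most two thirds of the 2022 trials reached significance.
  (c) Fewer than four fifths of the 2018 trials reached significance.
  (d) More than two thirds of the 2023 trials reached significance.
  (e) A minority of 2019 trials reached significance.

(a) 2020: |A| = 8, |A ∩ B| = 4; needs |A ∩ B| ≥ |A ∖ B| — true.
(b) 2022: |A| = 5, |A ∩ B| = 3; needs |A ∩ B| / |A| ≤ 2/3 — true.
(c) 2018: |A| = 5, |A ∩ B| = 3; needs |A ∩ B| / |A| < 4/5 — true.
(d) 2023: |A| = 8, |A ∩ B| = 6; needs |A ∩ B| / |A| > 2/3 — true.
(e) 2019: |A| = 6, |A ∩ B| = 2; needs |A ∩ B| < |A ∖ B| — true.

5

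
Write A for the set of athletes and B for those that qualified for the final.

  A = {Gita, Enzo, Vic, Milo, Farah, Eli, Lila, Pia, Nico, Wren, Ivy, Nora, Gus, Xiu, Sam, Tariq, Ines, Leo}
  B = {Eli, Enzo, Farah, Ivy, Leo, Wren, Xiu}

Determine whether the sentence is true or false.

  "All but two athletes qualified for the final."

False

The determiner here denotes the relation: |A ∖ B| = 2.
|A| = 18, |A ∩ B| = 7, |A ∖ B| = 11.
|A ∖ B| = 11, so the statement is false.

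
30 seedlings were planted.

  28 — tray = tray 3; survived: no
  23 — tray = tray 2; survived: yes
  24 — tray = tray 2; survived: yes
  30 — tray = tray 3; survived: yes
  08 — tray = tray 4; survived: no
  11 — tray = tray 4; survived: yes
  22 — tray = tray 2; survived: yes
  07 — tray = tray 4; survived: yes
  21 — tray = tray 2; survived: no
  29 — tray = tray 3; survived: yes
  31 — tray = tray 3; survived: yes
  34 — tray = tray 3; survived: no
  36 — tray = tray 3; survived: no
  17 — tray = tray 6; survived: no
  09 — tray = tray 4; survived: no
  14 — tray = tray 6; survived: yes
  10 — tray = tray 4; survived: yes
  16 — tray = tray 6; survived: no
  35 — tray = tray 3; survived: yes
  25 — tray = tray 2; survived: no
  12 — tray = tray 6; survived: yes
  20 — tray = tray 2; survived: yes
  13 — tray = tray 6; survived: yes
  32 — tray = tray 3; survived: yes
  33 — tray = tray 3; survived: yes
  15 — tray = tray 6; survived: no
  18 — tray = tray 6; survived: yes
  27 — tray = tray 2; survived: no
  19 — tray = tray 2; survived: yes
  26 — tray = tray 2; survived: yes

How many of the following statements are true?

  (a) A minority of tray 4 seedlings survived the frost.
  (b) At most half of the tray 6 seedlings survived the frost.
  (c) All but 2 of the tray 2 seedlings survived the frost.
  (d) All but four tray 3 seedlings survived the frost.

(a) tray 4: |A| = 5, |A ∩ B| = 3; needs |A ∩ B| < |A ∖ B| — false.
(b) tray 6: |A| = 7, |A ∩ B| = 4; needs |A ∩ B| ≤ |A ∖ B| — false.
(c) tray 2: |A| = 9, |A ∩ B| = 6; needs |A ∖ B| = 2 — false.
(d) tray 3: |A| = 9, |A ∩ B| = 6; needs |A ∖ B| = 4 — false.

0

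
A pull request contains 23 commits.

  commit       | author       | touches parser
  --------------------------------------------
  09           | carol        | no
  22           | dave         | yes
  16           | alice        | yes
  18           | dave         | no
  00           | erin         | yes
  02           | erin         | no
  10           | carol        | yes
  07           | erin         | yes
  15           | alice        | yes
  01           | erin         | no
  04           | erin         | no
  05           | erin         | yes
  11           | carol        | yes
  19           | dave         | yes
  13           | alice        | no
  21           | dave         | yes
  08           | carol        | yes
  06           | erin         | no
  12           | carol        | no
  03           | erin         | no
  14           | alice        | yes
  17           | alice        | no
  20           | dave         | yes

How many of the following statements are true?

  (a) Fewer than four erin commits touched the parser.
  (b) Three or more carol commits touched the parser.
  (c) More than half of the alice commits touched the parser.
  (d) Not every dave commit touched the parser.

(a) erin: |A| = 8, |A ∩ B| = 3; needs |A ∩ B| < 4 — true.
(b) carol: |A| = 5, |A ∩ B| = 3; needs |A ∩ B| ≥ 3 — true.
(c) alice: |A| = 5, |A ∩ B| = 3; needs |A ∩ B| > |A ∖ B| — true.
(d) dave: |A| = 5, |A ∩ B| = 4; needs A ⊄ B (|A ∖ B| ≥ 1) — true.

4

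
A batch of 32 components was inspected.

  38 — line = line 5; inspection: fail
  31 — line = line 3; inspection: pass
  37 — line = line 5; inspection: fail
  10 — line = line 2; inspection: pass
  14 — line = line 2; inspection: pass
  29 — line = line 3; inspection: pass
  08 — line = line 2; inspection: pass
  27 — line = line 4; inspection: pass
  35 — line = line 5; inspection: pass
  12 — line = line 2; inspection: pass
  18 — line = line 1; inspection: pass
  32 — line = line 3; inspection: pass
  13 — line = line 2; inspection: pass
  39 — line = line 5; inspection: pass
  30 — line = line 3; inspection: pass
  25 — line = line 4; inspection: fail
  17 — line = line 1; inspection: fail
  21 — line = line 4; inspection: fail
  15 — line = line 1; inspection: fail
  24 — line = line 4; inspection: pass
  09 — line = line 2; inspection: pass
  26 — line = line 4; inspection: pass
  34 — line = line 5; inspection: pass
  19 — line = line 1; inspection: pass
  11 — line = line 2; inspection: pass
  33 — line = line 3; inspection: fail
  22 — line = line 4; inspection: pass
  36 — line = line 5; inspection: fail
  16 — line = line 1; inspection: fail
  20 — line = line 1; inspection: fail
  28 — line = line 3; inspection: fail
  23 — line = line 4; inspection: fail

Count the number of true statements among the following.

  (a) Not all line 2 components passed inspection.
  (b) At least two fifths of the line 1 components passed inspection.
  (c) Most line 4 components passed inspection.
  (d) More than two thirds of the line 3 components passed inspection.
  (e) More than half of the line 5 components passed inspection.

(a) line 2: |A| = 7, |A ∩ B| = 7; needs A ⊄ B (|A ∖ B| ≥ 1) — false.
(b) line 1: |A| = 6, |A ∩ B| = 2; needs |A ∩ B| / |A| ≥ 2/5 — false.
(c) line 4: |A| = 7, |A ∩ B| = 4; needs |A ∩ B| > |A ∖ B| — true.
(d) line 3: |A| = 6, |A ∩ B| = 4; needs |A ∩ B| / |A| > 2/3 — false.
(e) line 5: |A| = 6, |A ∩ B| = 3; needs |A ∩ B| > |A ∖ B| — false.

1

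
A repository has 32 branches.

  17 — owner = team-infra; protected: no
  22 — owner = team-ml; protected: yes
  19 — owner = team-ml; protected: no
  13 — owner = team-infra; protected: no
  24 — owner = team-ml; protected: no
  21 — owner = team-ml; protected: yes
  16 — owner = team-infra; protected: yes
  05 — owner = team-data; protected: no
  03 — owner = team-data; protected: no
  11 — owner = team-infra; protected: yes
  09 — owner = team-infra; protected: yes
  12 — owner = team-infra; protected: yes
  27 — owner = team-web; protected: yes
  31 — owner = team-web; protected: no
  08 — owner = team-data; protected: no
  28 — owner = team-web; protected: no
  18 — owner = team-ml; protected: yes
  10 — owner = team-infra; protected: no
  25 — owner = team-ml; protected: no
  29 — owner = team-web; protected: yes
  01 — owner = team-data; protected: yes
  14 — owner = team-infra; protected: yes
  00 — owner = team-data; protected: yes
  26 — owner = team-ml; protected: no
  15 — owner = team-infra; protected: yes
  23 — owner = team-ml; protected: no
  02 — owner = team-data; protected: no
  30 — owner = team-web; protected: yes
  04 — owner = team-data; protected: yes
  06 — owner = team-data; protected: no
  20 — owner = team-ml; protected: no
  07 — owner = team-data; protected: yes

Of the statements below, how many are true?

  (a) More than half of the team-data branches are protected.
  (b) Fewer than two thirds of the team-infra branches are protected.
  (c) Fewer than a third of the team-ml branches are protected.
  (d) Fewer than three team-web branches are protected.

(a) team-data: |A| = 9, |A ∩ B| = 4; needs |A ∩ B| > |A ∖ B| — false.
(b) team-infra: |A| = 9, |A ∩ B| = 6; needs |A ∩ B| / |A| < 2/3 — false.
(c) team-ml: |A| = 9, |A ∩ B| = 3; needs |A ∩ B| / |A| < 1/3 — false.
(d) team-web: |A| = 5, |A ∩ B| = 3; needs |A ∩ B| < 3 — false.

0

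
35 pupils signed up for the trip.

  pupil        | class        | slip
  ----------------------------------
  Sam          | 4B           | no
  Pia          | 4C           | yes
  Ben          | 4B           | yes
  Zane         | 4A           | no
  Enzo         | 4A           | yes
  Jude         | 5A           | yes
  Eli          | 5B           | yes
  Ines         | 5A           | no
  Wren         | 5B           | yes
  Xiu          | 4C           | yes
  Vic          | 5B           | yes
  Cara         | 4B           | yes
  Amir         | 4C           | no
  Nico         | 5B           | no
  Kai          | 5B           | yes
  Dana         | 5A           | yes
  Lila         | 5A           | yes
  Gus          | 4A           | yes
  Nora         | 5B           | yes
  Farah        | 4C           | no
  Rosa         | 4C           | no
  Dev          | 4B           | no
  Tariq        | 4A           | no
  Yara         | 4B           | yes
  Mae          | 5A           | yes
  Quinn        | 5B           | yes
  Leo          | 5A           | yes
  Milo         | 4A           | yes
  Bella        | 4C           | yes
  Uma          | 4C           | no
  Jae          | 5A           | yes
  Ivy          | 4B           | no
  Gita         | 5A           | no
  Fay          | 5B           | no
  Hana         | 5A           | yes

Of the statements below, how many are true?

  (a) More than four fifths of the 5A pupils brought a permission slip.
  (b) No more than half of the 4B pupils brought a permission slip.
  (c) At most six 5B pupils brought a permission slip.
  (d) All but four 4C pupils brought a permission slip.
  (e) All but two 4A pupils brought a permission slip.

(a) 5A: |A| = 9, |A ∩ B| = 7; needs |A ∩ B| / |A| > 4/5 — false.
(b) 4B: |A| = 6, |A ∩ B| = 3; needs |A ∩ B| ≤ |A ∖ B| — true.
(c) 5B: |A| = 8, |A ∩ B| = 6; needs |A ∩ B| ≤ 6 — true.
(d) 4C: |A| = 7, |A ∩ B| = 3; needs |A ∖ B| = 4 — true.
(e) 4A: |A| = 5, |A ∩ B| = 3; needs |A ∖ B| = 2 — true.

4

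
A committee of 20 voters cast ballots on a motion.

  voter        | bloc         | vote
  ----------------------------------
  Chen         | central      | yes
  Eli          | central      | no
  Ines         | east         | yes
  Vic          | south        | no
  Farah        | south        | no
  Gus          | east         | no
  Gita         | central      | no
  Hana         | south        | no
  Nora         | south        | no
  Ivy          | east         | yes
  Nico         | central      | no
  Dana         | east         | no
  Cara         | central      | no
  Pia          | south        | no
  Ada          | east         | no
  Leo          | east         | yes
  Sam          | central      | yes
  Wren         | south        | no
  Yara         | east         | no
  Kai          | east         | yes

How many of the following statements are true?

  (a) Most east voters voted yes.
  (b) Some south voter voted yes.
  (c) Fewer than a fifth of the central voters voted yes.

(a) east: |A| = 8, |A ∩ B| = 4; needs |A ∩ B| > |A ∖ B| — false.
(b) south: |A| = 6, |A ∩ B| = 0; needs A ∩ B ≠ ∅ (|A ∩ B| ≥ 1) — false.
(c) central: |A| = 6, |A ∩ B| = 2; needs |A ∩ B| / |A| < 1/5 — false.

0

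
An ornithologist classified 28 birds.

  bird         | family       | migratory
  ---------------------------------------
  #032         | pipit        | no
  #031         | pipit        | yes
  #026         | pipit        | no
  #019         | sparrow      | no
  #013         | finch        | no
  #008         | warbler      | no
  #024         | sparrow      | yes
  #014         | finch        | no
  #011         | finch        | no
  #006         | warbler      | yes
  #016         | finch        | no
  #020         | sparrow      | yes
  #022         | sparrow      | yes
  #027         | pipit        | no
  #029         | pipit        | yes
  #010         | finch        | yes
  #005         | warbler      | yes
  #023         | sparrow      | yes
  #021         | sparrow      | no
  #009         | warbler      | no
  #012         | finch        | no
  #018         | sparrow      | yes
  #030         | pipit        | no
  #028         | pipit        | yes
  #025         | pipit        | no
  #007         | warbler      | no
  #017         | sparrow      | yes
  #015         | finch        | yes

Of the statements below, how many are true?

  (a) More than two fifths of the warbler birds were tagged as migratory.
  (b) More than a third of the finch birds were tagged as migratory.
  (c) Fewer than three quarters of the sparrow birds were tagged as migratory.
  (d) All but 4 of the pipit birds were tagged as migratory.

(a) warbler: |A| = 5, |A ∩ B| = 2; needs |A ∩ B| / |A| > 2/5 — false.
(b) finch: |A| = 7, |A ∩ B| = 2; needs |A ∩ B| / |A| > 1/3 — false.
(c) sparrow: |A| = 8, |A ∩ B| = 6; needs |A ∩ B| / |A| < 3/4 — false.
(d) pipit: |A| = 8, |A ∩ B| = 3; needs |A ∖ B| = 4 — false.

0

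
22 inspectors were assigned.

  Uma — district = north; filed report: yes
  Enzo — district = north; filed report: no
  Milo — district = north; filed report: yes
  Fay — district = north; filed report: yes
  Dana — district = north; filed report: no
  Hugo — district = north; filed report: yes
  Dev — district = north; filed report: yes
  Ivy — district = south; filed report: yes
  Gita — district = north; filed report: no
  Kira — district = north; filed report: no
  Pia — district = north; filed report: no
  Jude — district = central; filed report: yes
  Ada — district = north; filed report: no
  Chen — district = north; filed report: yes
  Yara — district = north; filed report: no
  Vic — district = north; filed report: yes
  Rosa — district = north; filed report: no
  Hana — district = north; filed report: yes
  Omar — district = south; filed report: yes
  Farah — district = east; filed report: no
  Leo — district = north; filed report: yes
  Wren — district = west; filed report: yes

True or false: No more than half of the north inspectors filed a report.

False

Truth condition: |A ∩ B| ≤ |A ∖ B|.
|A| = 17, |A ∩ B| = 9, |A ∖ B| = 8.
9 > 8, so the statement is false.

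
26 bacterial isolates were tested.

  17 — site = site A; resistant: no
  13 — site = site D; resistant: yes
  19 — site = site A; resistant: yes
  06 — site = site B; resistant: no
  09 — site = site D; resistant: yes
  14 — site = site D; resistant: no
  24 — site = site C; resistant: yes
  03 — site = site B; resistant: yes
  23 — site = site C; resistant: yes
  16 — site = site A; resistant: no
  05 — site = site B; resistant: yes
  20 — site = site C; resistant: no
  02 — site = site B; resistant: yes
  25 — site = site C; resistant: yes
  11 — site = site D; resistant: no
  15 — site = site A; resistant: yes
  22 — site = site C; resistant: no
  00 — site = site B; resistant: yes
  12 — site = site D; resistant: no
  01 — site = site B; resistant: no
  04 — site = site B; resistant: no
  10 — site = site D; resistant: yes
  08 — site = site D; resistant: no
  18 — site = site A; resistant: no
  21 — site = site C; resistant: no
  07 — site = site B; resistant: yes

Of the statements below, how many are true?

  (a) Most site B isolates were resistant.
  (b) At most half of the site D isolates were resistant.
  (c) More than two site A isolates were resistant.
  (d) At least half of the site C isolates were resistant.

3

(a) site B: |A| = 8, |A ∩ B| = 5; needs |A ∩ B| > |A ∖ B| — true.
(b) site D: |A| = 7, |A ∩ B| = 3; needs |A ∩ B| ≤ |A ∖ B| — true.
(c) site A: |A| = 5, |A ∩ B| = 2; needs |A ∩ B| > 2 — false.
(d) site C: |A| = 6, |A ∩ B| = 3; needs |A ∩ B| ≥ |A ∖ B| — true.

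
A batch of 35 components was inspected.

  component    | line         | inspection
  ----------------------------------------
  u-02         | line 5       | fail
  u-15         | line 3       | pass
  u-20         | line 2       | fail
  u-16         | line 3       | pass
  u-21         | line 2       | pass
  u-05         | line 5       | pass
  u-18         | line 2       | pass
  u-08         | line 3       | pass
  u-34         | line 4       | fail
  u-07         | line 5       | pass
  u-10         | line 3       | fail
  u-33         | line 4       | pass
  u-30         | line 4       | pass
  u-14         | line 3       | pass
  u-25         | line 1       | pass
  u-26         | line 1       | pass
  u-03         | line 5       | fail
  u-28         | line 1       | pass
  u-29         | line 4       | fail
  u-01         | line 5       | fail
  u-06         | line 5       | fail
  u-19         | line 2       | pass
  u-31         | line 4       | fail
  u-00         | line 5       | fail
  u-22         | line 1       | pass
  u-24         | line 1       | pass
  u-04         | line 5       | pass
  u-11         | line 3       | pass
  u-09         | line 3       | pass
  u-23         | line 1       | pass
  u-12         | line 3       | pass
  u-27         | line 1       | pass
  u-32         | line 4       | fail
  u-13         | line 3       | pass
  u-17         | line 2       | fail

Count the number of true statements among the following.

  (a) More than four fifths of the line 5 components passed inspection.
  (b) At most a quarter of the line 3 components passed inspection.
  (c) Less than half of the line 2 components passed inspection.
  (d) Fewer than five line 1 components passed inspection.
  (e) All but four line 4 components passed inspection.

(a) line 5: |A| = 8, |A ∩ B| = 3; needs |A ∩ B| / |A| > 4/5 — false.
(b) line 3: |A| = 9, |A ∩ B| = 8; needs |A ∩ B| / |A| ≤ 1/4 — false.
(c) line 2: |A| = 5, |A ∩ B| = 3; needs |A ∩ B| < |A ∖ B| — false.
(d) line 1: |A| = 7, |A ∩ B| = 7; needs |A ∩ B| < 5 — false.
(e) line 4: |A| = 6, |A ∩ B| = 2; needs |A ∖ B| = 4 — true.

1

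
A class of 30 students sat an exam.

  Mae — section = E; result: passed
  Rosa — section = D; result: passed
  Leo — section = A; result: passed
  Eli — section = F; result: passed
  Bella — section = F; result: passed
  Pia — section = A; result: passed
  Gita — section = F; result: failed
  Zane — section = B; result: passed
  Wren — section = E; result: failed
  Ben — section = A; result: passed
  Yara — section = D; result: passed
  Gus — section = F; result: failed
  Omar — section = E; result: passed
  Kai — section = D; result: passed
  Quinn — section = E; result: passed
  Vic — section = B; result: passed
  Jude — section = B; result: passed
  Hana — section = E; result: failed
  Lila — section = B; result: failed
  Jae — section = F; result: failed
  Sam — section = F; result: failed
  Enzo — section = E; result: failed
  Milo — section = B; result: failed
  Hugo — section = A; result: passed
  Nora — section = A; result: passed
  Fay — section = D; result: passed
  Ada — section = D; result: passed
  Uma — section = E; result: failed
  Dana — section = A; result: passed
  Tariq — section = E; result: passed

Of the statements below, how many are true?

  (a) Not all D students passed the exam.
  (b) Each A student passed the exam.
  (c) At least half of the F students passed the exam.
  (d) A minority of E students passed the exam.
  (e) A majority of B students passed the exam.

(a) D: |A| = 5, |A ∩ B| = 5; needs A ⊄ B (|A ∖ B| ≥ 1) — false.
(b) A: |A| = 6, |A ∩ B| = 6; needs A ⊆ B, i.e. every element of A is in B (|A ∖ B| = 0) — true.
(c) F: |A| = 6, |A ∩ B| = 2; needs |A ∩ B| ≥ |A ∖ B| — false.
(d) E: |A| = 8, |A ∩ B| = 4; needs |A ∩ B| < |A ∖ B| — false.
(e) B: |A| = 5, |A ∩ B| = 3; needs |A ∩ B| > |A ∖ B| — true.

2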